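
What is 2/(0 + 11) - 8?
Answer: -86/11 ≈ -7.8182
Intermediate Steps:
2/(0 + 11) - 8 = 2/11 - 8 = -86/11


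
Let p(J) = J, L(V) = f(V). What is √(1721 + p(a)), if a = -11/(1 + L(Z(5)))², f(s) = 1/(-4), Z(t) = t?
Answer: √15313/3 ≈ 41.249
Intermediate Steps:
f(s) = -¼
L(V) = -¼
a = -176/9 (a = -11/(1 - ¼)² = -11/((¾)²) = -11/9/16 = -11*16/9 = -176/9 ≈ -19.556)
√(1721 + p(a)) = √(1721 - 176/9) = √(15313/9) = √15313/3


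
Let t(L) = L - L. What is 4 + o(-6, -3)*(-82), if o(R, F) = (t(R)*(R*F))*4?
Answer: 4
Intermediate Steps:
t(L) = 0
o(R, F) = 0 (o(R, F) = (0*(R*F))*4 = (0*(F*R))*4 = 0*4 = 0)
4 + o(-6, -3)*(-82) = 4 + 0*(-82) = 4 + 0 = 4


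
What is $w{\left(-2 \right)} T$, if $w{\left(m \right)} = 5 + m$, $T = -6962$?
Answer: $-20886$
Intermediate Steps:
$w{\left(-2 \right)} T = \left(5 - 2\right) \left(-6962\right) = 3 \left(-6962\right) = -20886$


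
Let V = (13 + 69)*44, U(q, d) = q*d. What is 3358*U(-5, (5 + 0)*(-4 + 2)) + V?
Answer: 171508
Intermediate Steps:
U(q, d) = d*q
V = 3608 (V = 82*44 = 3608)
3358*U(-5, (5 + 0)*(-4 + 2)) + V = 3358*(((5 + 0)*(-4 + 2))*(-5)) + 3608 = 3358*((5*(-2))*(-5)) + 3608 = 3358*(-10*(-5)) + 3608 = 3358*50 + 3608 = 167900 + 3608 = 171508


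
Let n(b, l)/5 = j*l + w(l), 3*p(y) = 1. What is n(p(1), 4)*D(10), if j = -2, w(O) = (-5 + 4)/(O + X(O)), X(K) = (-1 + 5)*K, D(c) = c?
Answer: -805/2 ≈ -402.50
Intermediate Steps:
X(K) = 4*K
w(O) = -1/(5*O) (w(O) = (-5 + 4)/(O + 4*O) = -1/(5*O))
p(y) = ⅓ (p(y) = (⅓)*1 = ⅓)
n(b, l) = -1/l - 10*l (n(b, l) = 5*(-2*l - 1/(5*l)) = -1/l - 10*l)
n(p(1), 4)*D(10) = (-1/4 - 10*4)*10 = (-1*¼ - 40)*10 = (-¼ - 40)*10 = -161/4*10 = -805/2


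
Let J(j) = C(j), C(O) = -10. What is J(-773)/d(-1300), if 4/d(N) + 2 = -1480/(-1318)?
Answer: 1445/659 ≈ 2.1927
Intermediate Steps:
J(j) = -10
d(N) = -1318/289 (d(N) = 4/(-2 - 1480/(-1318)) = 4/(-2 - 1480*(-1/1318)) = 4/(-2 + 740/659) = 4/(-578/659) = 4*(-659/578) = -1318/289)
J(-773)/d(-1300) = -10/(-1318/289) = -10*(-289/1318) = 1445/659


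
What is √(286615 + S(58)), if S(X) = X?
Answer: √286673 ≈ 535.42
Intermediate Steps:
√(286615 + S(58)) = √(286615 + 58) = √286673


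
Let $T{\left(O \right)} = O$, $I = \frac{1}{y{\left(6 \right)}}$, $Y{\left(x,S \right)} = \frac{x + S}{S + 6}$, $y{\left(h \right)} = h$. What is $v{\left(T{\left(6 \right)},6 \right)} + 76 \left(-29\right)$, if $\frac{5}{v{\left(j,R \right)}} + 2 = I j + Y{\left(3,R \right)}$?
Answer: $-2224$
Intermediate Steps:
$Y{\left(x,S \right)} = \frac{S + x}{6 + S}$
$I = \frac{1}{6} \approx 0.16667$
$v{\left(j,R \right)} = \frac{5}{-2 + \frac{j}{6} + \frac{3 + R}{6 + R}}$ ($v{\left(j,R \right)} = \frac{5}{-2 + \left(\frac{j}{6} + \frac{R + 3}{6 + R}\right)} = \frac{5}{-2 + \left(\frac{j}{6} + \frac{3 + R}{6 + R}\right)} = \frac{5}{-2 + \frac{j}{6} + \frac{3 + R}{6 + R}}$)
$v{\left(T{\left(6 \right)},6 \right)} + 76 \left(-29\right) = \frac{30 \left(6 + 6\right)}{18 + 6 \cdot 6 + \left(-12 + 6\right) \left(6 + 6\right)} + 76 \left(-29\right) = 30 \frac{1}{18 + 36 - 72} \cdot 12 - 2204 = 30 \frac{1}{-18} \cdot 12 - 2204 = 30 \left(- \frac{1}{18}\right) 12 - 2204 = -20 - 2204 = -2224$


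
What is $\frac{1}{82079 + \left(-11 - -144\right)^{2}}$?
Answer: $\frac{1}{99768} \approx 1.0023 \cdot 10^{-5}$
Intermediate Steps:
$\frac{1}{82079 + \left(-11 - -144\right)^{2}} = \frac{1}{82079 + \left(-11 + 144\right)^{2}} = \frac{1}{82079 + 133^{2}} = \frac{1}{82079 + 17689} = \frac{1}{99768}$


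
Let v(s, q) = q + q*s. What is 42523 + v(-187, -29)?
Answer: 47917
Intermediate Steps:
42523 + v(-187, -29) = 42523 - 29*(1 - 187) = 42523 - 29*(-186) = 42523 + 5394 = 47917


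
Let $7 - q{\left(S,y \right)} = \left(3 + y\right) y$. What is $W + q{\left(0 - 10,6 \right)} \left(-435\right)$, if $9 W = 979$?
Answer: $\frac{184984}{9} \approx 20554.0$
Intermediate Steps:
$W = \frac{979}{9}$ ($W = \frac{1}{9} \cdot 979 = \frac{979}{9} \approx 108.78$)
$q{\left(S,y \right)} = 7 - y \left(3 + y\right)$ ($q{\left(S,y \right)} = 7 - \left(3 + y\right) y = 7 - y \left(3 + y\right)$)
$W + q{\left(0 - 10,6 \right)} \left(-435\right) = \frac{979}{9} + \left(7 - 6^{2} - 18\right) \left(-435\right) = \frac{979}{9} + \left(7 - 36 - 18\right) \left(-435\right) = \frac{979}{9} - -20445 = \frac{979}{9} + 20445 = \frac{184984}{9}$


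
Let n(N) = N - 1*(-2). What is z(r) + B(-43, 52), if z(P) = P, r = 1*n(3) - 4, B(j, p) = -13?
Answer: -12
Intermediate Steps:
n(N) = 2 + N (n(N) = N + 2 = 2 + N)
r = 1 (r = 1*(2 + 3) - 4 = 1*5 - 4 = 5 - 4 = 1)
z(r) + B(-43, 52) = 1 - 13 = -12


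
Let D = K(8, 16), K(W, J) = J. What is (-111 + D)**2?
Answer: 9025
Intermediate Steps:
D = 16
(-111 + D)**2 = (-111 + 16)**2 = (-95)**2 = 9025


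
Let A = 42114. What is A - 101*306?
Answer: 11208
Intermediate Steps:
A - 101*306 = 42114 - 101*306 = 42114 - 1*30906 = 42114 - 30906 = 11208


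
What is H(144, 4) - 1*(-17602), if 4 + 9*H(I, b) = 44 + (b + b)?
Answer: 52822/3 ≈ 17607.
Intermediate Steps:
H(I, b) = 40/9 + 2*b/9 (H(I, b) = -4/9 + (44 + (b + b))/9 = -4/9 + (44 + 2*b)/9 = -4/9 + (44/9 + 2*b/9) = 40/9 + 2*b/9)
H(144, 4) - 1*(-17602) = (40/9 + (2/9)*4) - 1*(-17602) = (40/9 + 8/9) + 17602 = 16/3 + 17602 = 52822/3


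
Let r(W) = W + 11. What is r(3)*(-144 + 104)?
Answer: -560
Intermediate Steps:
r(W) = 11 + W
r(3)*(-144 + 104) = (11 + 3)*(-144 + 104) = 14*(-40) = -560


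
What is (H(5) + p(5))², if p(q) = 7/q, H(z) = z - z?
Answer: 49/25 ≈ 1.9600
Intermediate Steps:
H(z) = 0
(H(5) + p(5))² = (0 + 7/5)² = (7/5)² = 49/25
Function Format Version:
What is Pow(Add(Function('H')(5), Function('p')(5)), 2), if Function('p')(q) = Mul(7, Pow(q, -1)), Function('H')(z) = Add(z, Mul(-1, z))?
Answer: Rational(49, 25) ≈ 1.9600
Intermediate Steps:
Function('H')(z) = 0
Pow(Add(Function('H')(5), Function('p')(5)), 2) = Pow(Add(0, Mul(7, Pow(5, -1))), 2) = Pow(Add(0, Mul(7, Rational(1, 5))), 2) = Pow(Add(0, Rational(7, 5)), 2) = Pow(Rational(7, 5), 2) = Rational(49, 25)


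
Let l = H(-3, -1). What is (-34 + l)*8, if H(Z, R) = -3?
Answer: -296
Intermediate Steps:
l = -3
(-34 + l)*8 = (-34 - 3)*8 = -37*8 = -296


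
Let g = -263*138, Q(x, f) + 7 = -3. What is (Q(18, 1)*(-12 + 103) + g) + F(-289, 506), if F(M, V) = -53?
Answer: -37257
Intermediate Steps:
Q(x, f) = -10 (Q(x, f) = -7 - 3 = -10)
g = -36294
(Q(18, 1)*(-12 + 103) + g) + F(-289, 506) = (-10*(-12 + 103) - 36294) - 53 = (-10*91 - 36294) - 53 = (-910 - 36294) - 53 = -37204 - 53 = -37257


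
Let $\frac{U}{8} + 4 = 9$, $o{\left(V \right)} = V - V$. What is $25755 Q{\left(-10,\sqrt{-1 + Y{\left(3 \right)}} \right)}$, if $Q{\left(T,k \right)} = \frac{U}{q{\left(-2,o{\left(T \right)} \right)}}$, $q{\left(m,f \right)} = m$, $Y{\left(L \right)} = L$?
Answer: $-515100$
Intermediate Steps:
$o{\left(V \right)} = 0$
$U = 40$ ($U = -32 + 8 \cdot 9 = -32 + 72 = 40$)
$Q{\left(T,k \right)} = -20$ ($Q{\left(T,k \right)} = \frac{40}{-2} = 40 \left(- \frac{1}{2}\right) = -20$)
$25755 Q{\left(-10,\sqrt{-1 + Y{\left(3 \right)}} \right)} = 25755 \left(-20\right) = -515100$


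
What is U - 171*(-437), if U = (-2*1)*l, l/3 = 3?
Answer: 74709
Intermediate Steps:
l = 9 (l = 3*3 = 9)
U = -18 (U = -2*1*9 = -2*9 = -18)
U - 171*(-437) = -18 - 171*(-437) = -18 + 74727 = 74709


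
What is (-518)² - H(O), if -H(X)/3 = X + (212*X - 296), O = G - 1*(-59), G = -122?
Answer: 227179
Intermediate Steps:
O = -63 (O = -122 - 1*(-59) = -122 + 59 = -63)
H(X) = 888 - 639*X (H(X) = -3*(X + (212*X - 296)) = -3*(X + (-296 + 212*X)) = -3*(-296 + 213*X) = 888 - 639*X)
(-518)² - H(O) = (-518)² - (888 - 639*(-63)) = 268324 - (888 + 40257) = 268324 - 1*41145 = 268324 - 41145 = 227179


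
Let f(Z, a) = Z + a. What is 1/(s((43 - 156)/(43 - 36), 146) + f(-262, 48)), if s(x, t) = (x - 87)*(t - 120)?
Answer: -7/20270 ≈ -0.00034534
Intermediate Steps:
s(x, t) = (-120 + t)*(-87 + x) (s(x, t) = (-87 + x)*(-120 + t) = (-120 + t)*(-87 + x))
1/(s((43 - 156)/(43 - 36), 146) + f(-262, 48)) = 1/((10440 - 120*(43 - 156)/(43 - 36) - 87*146 + 146*((43 - 156)/(43 - 36))) + (-262 + 48)) = 1/((10440 - (-13560)/7 - 12702 + 146*(-113/7)) - 214) = 1/((10440 - (-13560)/7 - 12702 + 146*(-113*⅐)) - 214) = 1/((10440 - 120*(-113/7) - 12702 + 146*(-113/7)) - 214) = 1/((10440 + 13560/7 - 12702 - 16498/7) - 214) = 1/(-18772/7 - 214) = 1/(-20270/7) = -7/20270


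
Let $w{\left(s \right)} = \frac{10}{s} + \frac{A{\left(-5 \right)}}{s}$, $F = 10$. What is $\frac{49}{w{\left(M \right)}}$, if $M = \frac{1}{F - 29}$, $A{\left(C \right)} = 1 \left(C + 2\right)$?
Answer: $- \frac{7}{19} \approx -0.36842$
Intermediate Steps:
$A{\left(C \right)} = 2 + C$ ($A{\left(C \right)} = 1 \left(2 + C\right) = 2 + C$)
$M = - \frac{1}{19}$ ($M = \frac{1}{10 - 29} = \frac{1}{-19} = - \frac{1}{19} \approx -0.052632$)
$w{\left(s \right)} = \frac{7}{s}$ ($w{\left(s \right)} = \frac{10}{s} + \frac{2 - 5}{s} = \frac{10}{s} - \frac{3}{s} = \frac{7}{s}$)
$\frac{49}{w{\left(M \right)}} = \frac{49}{7 \frac{1}{- \frac{1}{19}}} = \frac{49}{7 \left(-19\right)} = \frac{49}{-133} = 49 \left(- \frac{1}{133}\right) = - \frac{7}{19}$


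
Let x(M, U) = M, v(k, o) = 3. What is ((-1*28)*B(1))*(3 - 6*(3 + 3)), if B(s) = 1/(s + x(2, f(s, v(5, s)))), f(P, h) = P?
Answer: 308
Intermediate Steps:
B(s) = 1/(2 + s) (B(s) = 1/(s + 2) = 1/(2 + s))
((-1*28)*B(1))*(3 - 6*(3 + 3)) = ((-1*28)/(2 + 1))*(3 - 6*(3 + 3)) = (-28/3)*(3 - 6*6) = (-28*⅓)*(3 - 36) = -28/3*(-33) = 308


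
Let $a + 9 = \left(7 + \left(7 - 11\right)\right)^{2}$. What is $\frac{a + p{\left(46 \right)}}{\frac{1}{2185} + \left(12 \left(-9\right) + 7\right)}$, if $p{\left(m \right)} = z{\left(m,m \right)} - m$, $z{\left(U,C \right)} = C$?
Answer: $0$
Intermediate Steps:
$a = 0$ ($a = -9 + \left(7 + \left(7 - 11\right)\right)^{2} = -9 + \left(7 - 4\right)^{2} = -9 + 3^{2} = -9 + 9 = 0$)
$p{\left(m \right)} = 0$ ($p{\left(m \right)} = m - m = 0$)
$\frac{a + p{\left(46 \right)}}{\frac{1}{2185} + \left(12 \left(-9\right) + 7\right)} = \frac{0 + 0}{\frac{1}{2185} + \left(12 \left(-9\right) + 7\right)} = \frac{0}{\frac{1}{2185} + \left(-108 + 7\right)} = \frac{0}{\frac{1}{2185} - 101} = \frac{0}{- \frac{220684}{2185}} = 0 \left(- \frac{2185}{220684}\right) = 0$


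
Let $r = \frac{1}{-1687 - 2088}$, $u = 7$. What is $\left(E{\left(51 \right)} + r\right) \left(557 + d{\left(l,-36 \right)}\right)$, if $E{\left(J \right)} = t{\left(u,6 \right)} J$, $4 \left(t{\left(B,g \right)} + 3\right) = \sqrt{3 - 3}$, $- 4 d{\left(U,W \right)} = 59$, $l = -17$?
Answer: $- \frac{313190586}{3775} \approx -82964.0$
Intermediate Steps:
$d{\left(U,W \right)} = - \frac{59}{4}$ ($d{\left(U,W \right)} = \left(- \frac{1}{4}\right) 59 = - \frac{59}{4}$)
$t{\left(B,g \right)} = -3$ ($t{\left(B,g \right)} = -3 + \frac{\sqrt{3 - 3}}{4} = -3 + \frac{\sqrt{0}}{4} = -3 + \frac{1}{4} \cdot 0 = -3 + 0 = -3$)
$E{\left(J \right)} = - 3 J$
$r = - \frac{1}{3775}$ ($r = \frac{1}{-3775} = - \frac{1}{3775} \approx -0.0002649$)
$\left(E{\left(51 \right)} + r\right) \left(557 + d{\left(l,-36 \right)}\right) = \left(\left(-3\right) 51 - \frac{1}{3775}\right) \left(557 - \frac{59}{4}\right) = \left(-153 - \frac{1}{3775}\right) \frac{2169}{4} = \left(- \frac{577576}{3775}\right) \frac{2169}{4} = - \frac{313190586}{3775}$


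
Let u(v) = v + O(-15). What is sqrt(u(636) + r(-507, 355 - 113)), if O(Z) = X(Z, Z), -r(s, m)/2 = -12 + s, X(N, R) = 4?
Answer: sqrt(1678) ≈ 40.963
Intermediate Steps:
r(s, m) = 24 - 2*s (r(s, m) = -2*(-12 + s) = 24 - 2*s)
O(Z) = 4
u(v) = 4 + v (u(v) = v + 4 = 4 + v)
sqrt(u(636) + r(-507, 355 - 113)) = sqrt((4 + 636) + (24 - 2*(-507))) = sqrt(640 + (24 + 1014)) = sqrt(640 + 1038) = sqrt(1678)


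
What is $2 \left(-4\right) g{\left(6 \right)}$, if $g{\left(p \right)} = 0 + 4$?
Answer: $-32$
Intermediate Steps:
$g{\left(p \right)} = 4$
$2 \left(-4\right) g{\left(6 \right)} = 2 \left(-4\right) 4 = \left(-8\right) 4 = -32$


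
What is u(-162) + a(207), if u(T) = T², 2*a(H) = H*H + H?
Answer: 47772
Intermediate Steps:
a(H) = H/2 + H²/2 (a(H) = (H*H + H)/2 = (H² + H)/2 = (H + H²)/2 = H/2 + H²/2)
u(-162) + a(207) = (-162)² + (½)*207*(1 + 207) = 26244 + (½)*207*208 = 26244 + 21528 = 47772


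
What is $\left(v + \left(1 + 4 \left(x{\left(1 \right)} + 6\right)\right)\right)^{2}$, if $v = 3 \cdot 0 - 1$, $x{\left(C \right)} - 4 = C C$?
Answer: $1936$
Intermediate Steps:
$x{\left(C \right)} = 4 + C^{2}$ ($x{\left(C \right)} = 4 + C C = 4 + C^{2}$)
$v = -1$ ($v = 0 - 1 = -1$)
$\left(v + \left(1 + 4 \left(x{\left(1 \right)} + 6\right)\right)\right)^{2} = \left(-1 + \left(1 + 4 \left(\left(4 + 1^{2}\right) + 6\right)\right)\right)^{2} = \left(-1 + \left(1 + 4 \left(\left(4 + 1\right) + 6\right)\right)\right)^{2} = \left(-1 + \left(1 + 4 \left(5 + 6\right)\right)\right)^{2} = \left(-1 + \left(1 + 4 \cdot 11\right)\right)^{2} = \left(-1 + \left(1 + 44\right)\right)^{2} = \left(-1 + 45\right)^{2} = 44^{2} = 1936$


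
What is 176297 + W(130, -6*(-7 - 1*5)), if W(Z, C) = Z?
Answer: 176427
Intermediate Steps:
176297 + W(130, -6*(-7 - 1*5)) = 176297 + 130 = 176427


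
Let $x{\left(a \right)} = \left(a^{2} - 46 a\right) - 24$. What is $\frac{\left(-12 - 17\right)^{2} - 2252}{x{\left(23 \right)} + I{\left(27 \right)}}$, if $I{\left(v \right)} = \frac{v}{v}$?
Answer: $\frac{1411}{552} \approx 2.5562$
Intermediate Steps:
$I{\left(v \right)} = 1$
$x{\left(a \right)} = -24 + a^{2} - 46 a$
$\frac{\left(-12 - 17\right)^{2} - 2252}{x{\left(23 \right)} + I{\left(27 \right)}} = \frac{\left(-12 - 17\right)^{2} - 2252}{\left(-24 + 23^{2} - 1058\right) + 1} = \frac{\left(-29\right)^{2} - 2252}{\left(-24 + 529 - 1058\right) + 1} = \frac{841 - 2252}{-553 + 1} = - \frac{1411}{-552} = \left(-1411\right) \left(- \frac{1}{552}\right) = \frac{1411}{552}$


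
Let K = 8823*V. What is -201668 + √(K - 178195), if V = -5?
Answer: -201668 + I*√222310 ≈ -2.0167e+5 + 471.5*I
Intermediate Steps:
K = -44115 (K = 8823*(-5) = -44115)
-201668 + √(K - 178195) = -201668 + √(-44115 - 178195) = -201668 + √(-222310) = -201668 + I*√222310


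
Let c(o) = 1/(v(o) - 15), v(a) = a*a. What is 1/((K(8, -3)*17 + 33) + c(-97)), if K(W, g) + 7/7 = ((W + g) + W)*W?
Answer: 9394/16758897 ≈ 0.00056054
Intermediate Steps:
K(W, g) = -1 + W*(g + 2*W) (K(W, g) = -1 + ((W + g) + W)*W = -1 + (g + 2*W)*W = -1 + W*(g + 2*W))
v(a) = a²
c(o) = 1/(-15 + o²) (c(o) = 1/(o² - 15) = 1/(-15 + o²))
1/((K(8, -3)*17 + 33) + c(-97)) = 1/(((-1 + 2*8² + 8*(-3))*17 + 33) + 1/(-15 + (-97)²)) = 1/(((-1 + 2*64 - 24)*17 + 33) + 1/(-15 + 9409)) = 1/(((-1 + 128 - 24)*17 + 33) + 1/9394) = 1/((103*17 + 33) + 1/9394) = 1/((1751 + 33) + 1/9394) = 1/(1784 + 1/9394) = 1/(16758897/9394) = 9394/16758897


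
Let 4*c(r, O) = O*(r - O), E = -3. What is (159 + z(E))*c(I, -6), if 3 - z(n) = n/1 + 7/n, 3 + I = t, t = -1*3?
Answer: 0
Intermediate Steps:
t = -3
I = -6 (I = -3 - 3 = -6)
c(r, O) = O*(r - O)/4 (c(r, O) = (O*(r - O))/4 = O*(r - O)/4)
z(n) = 3 - n - 7/n (z(n) = 3 - (n/1 + 7/n) = 3 - (n*1 + 7/n) = 3 - (n + 7/n) = 3 + (-n - 7/n) = 3 - n - 7/n)
(159 + z(E))*c(I, -6) = (159 + (3 - 1*(-3) - 7/(-3)))*((1/4)*(-6)*(-6 - 1*(-6))) = (159 + (3 + 3 - 7*(-1/3)))*((1/4)*(-6)*(-6 + 6)) = (159 + (3 + 3 + 7/3))*((1/4)*(-6)*0) = (159 + 25/3)*0 = (502/3)*0 = 0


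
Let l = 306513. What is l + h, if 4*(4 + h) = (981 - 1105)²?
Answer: 310353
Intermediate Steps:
h = 3840 (h = -4 + (981 - 1105)²/4 = -4 + (¼)*(-124)² = -4 + (¼)*15376 = -4 + 3844 = 3840)
l + h = 306513 + 3840 = 310353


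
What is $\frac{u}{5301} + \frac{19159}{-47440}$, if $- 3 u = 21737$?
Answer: $- \frac{1335888857}{754438320} \approx -1.7707$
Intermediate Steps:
$u = - \frac{21737}{3}$ ($u = \left(- \frac{1}{3}\right) 21737 = - \frac{21737}{3} \approx -7245.7$)
$\frac{u}{5301} + \frac{19159}{-47440} = - \frac{21737}{3 \cdot 5301} + \frac{19159}{-47440} = \left(- \frac{21737}{3}\right) \frac{1}{5301} + 19159 \left(- \frac{1}{47440}\right) = - \frac{21737}{15903} - \frac{19159}{47440} = - \frac{1335888857}{754438320}$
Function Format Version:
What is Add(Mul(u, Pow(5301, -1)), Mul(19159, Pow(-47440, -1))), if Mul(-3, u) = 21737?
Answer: Rational(-1335888857, 754438320) ≈ -1.7707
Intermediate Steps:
u = Rational(-21737, 3) (u = Mul(Rational(-1, 3), 21737) = Rational(-21737, 3) ≈ -7245.7)
Add(Mul(u, Pow(5301, -1)), Mul(19159, Pow(-47440, -1))) = Add(Mul(Rational(-21737, 3), Pow(5301, -1)), Mul(19159, Pow(-47440, -1))) = Add(Mul(Rational(-21737, 3), Rational(1, 5301)), Mul(19159, Rational(-1, 47440))) = Add(Rational(-21737, 15903), Rational(-19159, 47440)) = Rational(-1335888857, 754438320)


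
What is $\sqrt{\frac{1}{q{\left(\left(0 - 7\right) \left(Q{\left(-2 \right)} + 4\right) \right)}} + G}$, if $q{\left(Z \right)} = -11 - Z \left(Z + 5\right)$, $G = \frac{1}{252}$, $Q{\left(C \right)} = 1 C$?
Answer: $\frac{i \sqrt{110285}}{5754} \approx 0.057715 i$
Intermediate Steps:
$Q{\left(C \right)} = C$
$G = \frac{1}{252} \approx 0.0039683$
$q{\left(Z \right)} = -11 - Z \left(5 + Z\right)$
$\sqrt{\frac{1}{q{\left(\left(0 - 7\right) \left(Q{\left(-2 \right)} + 4\right) \right)}} + G} = \sqrt{\frac{1}{-11 - \left(\left(0 - 7\right) \left(-2 + 4\right)\right)^{2} - 5 \left(0 - 7\right) \left(-2 + 4\right)} + \frac{1}{252}} = \sqrt{\frac{1}{-11 - \left(\left(-7\right) 2\right)^{2} - 5 \left(\left(-7\right) 2\right)} + \frac{1}{252}} = \sqrt{\frac{1}{-11 - \left(-14\right)^{2} - -70} + \frac{1}{252}} = \sqrt{\frac{1}{-11 - 196 + 70} + \frac{1}{252}} = \sqrt{\frac{1}{-137} + \frac{1}{252}} = \sqrt{- \frac{1}{137} + \frac{1}{252}} = \sqrt{- \frac{115}{34524}} = \frac{i \sqrt{110285}}{5754}$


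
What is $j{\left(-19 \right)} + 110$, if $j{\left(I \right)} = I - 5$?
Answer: $86$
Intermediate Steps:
$j{\left(I \right)} = -5 + I$
$j{\left(-19 \right)} + 110 = \left(-5 - 19\right) + 110 = -24 + 110 = 86$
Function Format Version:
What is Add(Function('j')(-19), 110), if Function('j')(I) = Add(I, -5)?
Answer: 86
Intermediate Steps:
Function('j')(I) = Add(-5, I)
Add(Function('j')(-19), 110) = Add(Add(-5, -19), 110) = Add(-24, 110) = 86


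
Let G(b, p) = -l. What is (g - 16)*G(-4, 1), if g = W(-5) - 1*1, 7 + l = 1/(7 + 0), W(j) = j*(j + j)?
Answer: 1584/7 ≈ 226.29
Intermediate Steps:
W(j) = 2*j² (W(j) = j*(2*j) = 2*j²)
l = -48/7 (l = -7 + 1/(7 + 0) = -7 + 1/7 = -7 + ⅐ = -48/7 ≈ -6.8571)
G(b, p) = 48/7 (G(b, p) = -1*(-48/7) = 48/7)
g = 49 (g = 2*(-5)² - 1*1 = 2*25 - 1 = 50 - 1 = 49)
(g - 16)*G(-4, 1) = (49 - 16)*(48/7) = 33*(48/7) = 1584/7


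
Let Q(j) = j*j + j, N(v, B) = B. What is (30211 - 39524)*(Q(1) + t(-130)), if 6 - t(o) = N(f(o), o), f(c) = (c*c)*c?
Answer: -1285194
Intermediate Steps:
f(c) = c³ (f(c) = c²*c = c³)
t(o) = 6 - o
Q(j) = j + j² (Q(j) = j² + j = j + j²)
(30211 - 39524)*(Q(1) + t(-130)) = (30211 - 39524)*(1*(1 + 1) + (6 - 1*(-130))) = -9313*(1*2 + (6 + 130)) = -9313*(2 + 136) = -9313*138 = -1285194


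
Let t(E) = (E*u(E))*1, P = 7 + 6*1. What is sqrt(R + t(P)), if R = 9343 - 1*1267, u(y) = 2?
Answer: sqrt(8102) ≈ 90.011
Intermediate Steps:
P = 13 (P = 7 + 6 = 13)
R = 8076 (R = 9343 - 1267 = 8076)
t(E) = 2*E (t(E) = (E*2)*1 = (2*E)*1 = 2*E)
sqrt(R + t(P)) = sqrt(8076 + 2*13) = sqrt(8076 + 26) = sqrt(8102)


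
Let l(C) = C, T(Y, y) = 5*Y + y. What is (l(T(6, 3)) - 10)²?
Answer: 529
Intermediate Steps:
T(Y, y) = y + 5*Y
(l(T(6, 3)) - 10)² = ((3 + 5*6) - 10)² = ((3 + 30) - 10)² = (33 - 10)² = 23² = 529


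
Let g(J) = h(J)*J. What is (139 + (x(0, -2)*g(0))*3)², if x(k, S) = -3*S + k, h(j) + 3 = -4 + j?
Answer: 19321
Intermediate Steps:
h(j) = -7 + j (h(j) = -3 + (-4 + j) = -7 + j)
g(J) = J*(-7 + J) (g(J) = (-7 + J)*J = J*(-7 + J))
x(k, S) = k - 3*S
(139 + (x(0, -2)*g(0))*3)² = (139 + ((0 - 3*(-2))*(0*(-7 + 0)))*3)² = (139 + ((0 + 6)*(0*(-7)))*3)² = (139 + (6*0)*3)² = (139 + 0*3)² = (139 + 0)² = 139² = 19321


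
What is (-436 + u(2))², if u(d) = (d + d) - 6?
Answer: 191844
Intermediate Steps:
u(d) = -6 + 2*d (u(d) = 2*d - 6 = -6 + 2*d)
(-436 + u(2))² = (-436 + (-6 + 2*2))² = (-436 + (-6 + 4))² = (-436 - 2)² = (-438)² = 191844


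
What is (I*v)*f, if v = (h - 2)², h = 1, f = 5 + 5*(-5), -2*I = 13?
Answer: 130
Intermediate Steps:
I = -13/2 (I = -½*13 = -13/2 ≈ -6.5000)
f = -20 (f = 5 - 25 = -20)
v = 1 (v = (1 - 2)² = (-1)² = 1)
(I*v)*f = -13/2*1*(-20) = -13/2*(-20) = 130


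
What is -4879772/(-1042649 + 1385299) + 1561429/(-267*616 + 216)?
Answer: -668277738241/28141159200 ≈ -23.747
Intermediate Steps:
-4879772/(-1042649 + 1385299) + 1561429/(-267*616 + 216) = -4879772/342650 + 1561429/(-164472 + 216) = -4879772*1/342650 + 1561429/(-164256) = -2439886/171325 + 1561429*(-1/164256) = -2439886/171325 - 1561429/164256 = -668277738241/28141159200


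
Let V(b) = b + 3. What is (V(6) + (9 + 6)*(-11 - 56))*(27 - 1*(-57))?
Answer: -83664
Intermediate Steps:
V(b) = 3 + b
(V(6) + (9 + 6)*(-11 - 56))*(27 - 1*(-57)) = ((3 + 6) + (9 + 6)*(-11 - 56))*(27 - 1*(-57)) = (9 + 15*(-67))*(27 + 57) = (9 - 1005)*84 = -996*84 = -83664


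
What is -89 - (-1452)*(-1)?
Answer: -1541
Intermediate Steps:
-89 - (-1452)*(-1) = -89 - 132*11 = -89 - 1452 = -1541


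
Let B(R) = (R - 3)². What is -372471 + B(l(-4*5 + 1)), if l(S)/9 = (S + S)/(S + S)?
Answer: -372435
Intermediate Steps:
l(S) = 9 (l(S) = 9*((S + S)/(S + S)) = 9*((2*S)/((2*S))) = 9*((2*S)*(1/(2*S))) = 9*1 = 9)
B(R) = (-3 + R)²
-372471 + B(l(-4*5 + 1)) = -372471 + (-3 + 9)² = -372471 + 6² = -372471 + 36 = -372435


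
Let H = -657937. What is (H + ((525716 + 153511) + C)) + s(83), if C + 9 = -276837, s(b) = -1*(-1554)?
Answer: -254002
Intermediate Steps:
s(b) = 1554
C = -276846 (C = -9 - 276837 = -276846)
(H + ((525716 + 153511) + C)) + s(83) = (-657937 + ((525716 + 153511) - 276846)) + 1554 = (-657937 + (679227 - 276846)) + 1554 = (-657937 + 402381) + 1554 = -255556 + 1554 = -254002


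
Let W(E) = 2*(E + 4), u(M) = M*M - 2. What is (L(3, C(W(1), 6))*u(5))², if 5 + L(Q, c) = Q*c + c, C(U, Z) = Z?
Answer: 190969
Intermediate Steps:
u(M) = -2 + M² (u(M) = M² - 2 = -2 + M²)
W(E) = 8 + 2*E (W(E) = 2*(4 + E) = 8 + 2*E)
L(Q, c) = -5 + c + Q*c (L(Q, c) = -5 + (Q*c + c) = -5 + (c + Q*c) = -5 + c + Q*c)
(L(3, C(W(1), 6))*u(5))² = ((-5 + 6 + 3*6)*(-2 + 5²))² = ((-5 + 6 + 18)*(-2 + 25))² = (19*23)² = 437² = 190969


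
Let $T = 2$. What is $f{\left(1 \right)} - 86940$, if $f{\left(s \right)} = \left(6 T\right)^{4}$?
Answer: $-66204$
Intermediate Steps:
$f{\left(s \right)} = 20736$ ($f{\left(s \right)} = \left(6 \cdot 2\right)^{4} = 12^{4} = 20736$)
$f{\left(1 \right)} - 86940 = 20736 - 86940 = -66204$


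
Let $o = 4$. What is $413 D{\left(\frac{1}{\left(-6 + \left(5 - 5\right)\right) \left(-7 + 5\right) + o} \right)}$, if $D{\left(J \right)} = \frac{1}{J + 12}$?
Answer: $\frac{6608}{193} \approx 34.238$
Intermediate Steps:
$D{\left(J \right)} = \frac{1}{12 + J}$
$413 D{\left(\frac{1}{\left(-6 + \left(5 - 5\right)\right) \left(-7 + 5\right) + o} \right)} = \frac{413}{12 + \frac{1}{\left(-6 + \left(5 - 5\right)\right) \left(-7 + 5\right) + 4}} = \frac{413}{12 + \frac{1}{\left(-6 + \left(5 - 5\right)\right) \left(-2\right) + 4}} = \frac{413}{12 + \frac{1}{\left(-6 + 0\right) \left(-2\right) + 4}} = \frac{413}{12 + \frac{1}{\left(-6\right) \left(-2\right) + 4}} = \frac{413}{12 + \frac{1}{12 + 4}} = \frac{413}{12 + \frac{1}{16}} = \frac{413}{\frac{193}{16}} = 413 \cdot \frac{16}{193} = \frac{6608}{193}$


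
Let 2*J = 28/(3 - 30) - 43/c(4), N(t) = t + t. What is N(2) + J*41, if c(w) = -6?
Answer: 14003/108 ≈ 129.66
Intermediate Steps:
N(t) = 2*t
J = 331/108 (J = (28/(3 - 30) - 43/(-6))/2 = (28/(-27) - 43*(-⅙))/2 = (28*(-1/27) + 43/6)/2 = (-28/27 + 43/6)/2 = (½)*(331/54) = 331/108 ≈ 3.0648)
N(2) + J*41 = 2*2 + (331/108)*41 = 4 + 13571/108 = 14003/108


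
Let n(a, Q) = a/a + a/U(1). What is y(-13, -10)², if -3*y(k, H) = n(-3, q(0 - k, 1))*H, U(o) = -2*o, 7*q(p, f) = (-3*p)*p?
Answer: 625/9 ≈ 69.444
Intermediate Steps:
q(p, f) = -3*p²/7 (q(p, f) = ((-3*p)*p)/7 = (-3*p²)/7 = -3*p²/7)
n(a, Q) = 1 - a/2 (n(a, Q) = a/a + a/((-2*1)) = 1 + a/(-2) = 1 + a*(-½) = 1 - a/2)
y(k, H) = -5*H/6 (y(k, H) = -(1 - ½*(-3))*H/3 = -(1 + 3/2)*H/3 = -5*H/6)
y(-13, -10)² = (-⅚*(-10))² = (25/3)² = 625/9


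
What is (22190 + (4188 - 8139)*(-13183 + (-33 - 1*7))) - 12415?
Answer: 52253848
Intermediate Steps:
(22190 + (4188 - 8139)*(-13183 + (-33 - 1*7))) - 12415 = (22190 - 3951*(-13183 + (-33 - 7))) - 12415 = (22190 - 3951*(-13183 - 40)) - 12415 = (22190 - 3951*(-13223)) - 12415 = (22190 + 52244073) - 12415 = 52266263 - 12415 = 52253848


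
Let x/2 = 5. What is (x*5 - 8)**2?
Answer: 1764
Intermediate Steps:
x = 10 (x = 2*5 = 10)
(x*5 - 8)**2 = (10*5 - 8)**2 = (50 - 8)**2 = 42**2 = 1764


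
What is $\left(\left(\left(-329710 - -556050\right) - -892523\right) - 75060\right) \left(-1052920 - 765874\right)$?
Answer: $-1898462633582$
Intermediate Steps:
$\left(\left(\left(-329710 - -556050\right) - -892523\right) - 75060\right) \left(-1052920 - 765874\right) = \left(\left(\left(-329710 + 556050\right) + 892523\right) - 75060\right) \left(-1818794\right) = \left(\left(226340 + 892523\right) - 75060\right) \left(-1818794\right) = \left(1118863 - 75060\right) \left(-1818794\right) = 1043803 \left(-1818794\right) = -1898462633582$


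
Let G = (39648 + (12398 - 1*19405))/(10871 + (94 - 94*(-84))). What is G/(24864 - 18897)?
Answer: 32641/112543587 ≈ 0.00029003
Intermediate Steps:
G = 32641/18861 (G = (39648 + (12398 - 19405))/(10871 + (94 + 7896)) = (39648 - 7007)/(10871 + 7990) = 32641/18861 ≈ 1.7306)
G/(24864 - 18897) = 32641/(18861*(24864 - 18897)) = (32641/18861)/5967 = (32641/18861)*(1/5967) = 32641/112543587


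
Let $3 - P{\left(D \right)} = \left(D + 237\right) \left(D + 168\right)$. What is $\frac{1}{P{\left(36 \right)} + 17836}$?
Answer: $- \frac{1}{37853} \approx -2.6418 \cdot 10^{-5}$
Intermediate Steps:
$P{\left(D \right)} = 3 - \left(168 + D\right) \left(237 + D\right)$ ($P{\left(D \right)} = 3 - \left(D + 237\right) \left(D + 168\right) = 3 - \left(237 + D\right) \left(168 + D\right) = 3 - \left(168 + D\right) \left(237 + D\right)$)
$\frac{1}{P{\left(36 \right)} + 17836} = \frac{1}{\left(-39813 - 36^{2} - 14580\right) + 17836} = \frac{1}{\left(-39813 - 1296 - 14580\right) + 17836} = \frac{1}{-55689 + 17836} = \frac{1}{-37853} = - \frac{1}{37853}$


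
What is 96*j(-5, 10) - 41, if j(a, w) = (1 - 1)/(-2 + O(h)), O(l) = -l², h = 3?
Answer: -41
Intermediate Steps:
j(a, w) = 0 (j(a, w) = (1 - 1)/(-2 - 1*3²) = 0/(-2 - 1*9) = 0/(-2 - 9) = 0/(-11) = 0*(-1/11) = 0)
96*j(-5, 10) - 41 = 96*0 - 41 = 0 - 41 = -41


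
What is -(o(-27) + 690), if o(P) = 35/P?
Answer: -18595/27 ≈ -688.70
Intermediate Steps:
-(o(-27) + 690) = -(35/(-27) + 690) = -(35*(-1/27) + 690) = -(-35/27 + 690) = -1*18595/27 = -18595/27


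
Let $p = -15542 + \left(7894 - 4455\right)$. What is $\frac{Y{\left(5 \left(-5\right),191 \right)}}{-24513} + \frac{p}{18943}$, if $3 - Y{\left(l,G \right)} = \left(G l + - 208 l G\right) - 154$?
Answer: $\frac{969688415}{24439461} \approx 39.677$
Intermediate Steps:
$p = -12103$ ($p = -15542 + \left(7894 - 4455\right) = -15542 + 3439 = -12103$)
$Y{\left(l,G \right)} = 157 + 207 G l$ ($Y{\left(l,G \right)} = 3 - \left(\left(G l + - 208 l G\right) - 154\right) = 3 - \left(\left(G l - 208 G l\right) - 154\right) = 3 - \left(- 207 G l - 154\right) = 3 - \left(-154 - 207 G l\right) = 3 + \left(154 + 207 G l\right) = 157 + 207 G l$)
$\frac{Y{\left(5 \left(-5\right),191 \right)}}{-24513} + \frac{p}{18943} = \frac{157 + 207 \cdot 191 \cdot 5 \left(-5\right)}{-24513} - \frac{12103}{18943} = \left(157 + 207 \cdot 191 \left(-25\right)\right) \left(- \frac{1}{24513}\right) - \frac{637}{997} = \left(157 - 988425\right) \left(- \frac{1}{24513}\right) - \frac{637}{997} = \left(-988268\right) \left(- \frac{1}{24513}\right) - \frac{637}{997} = \frac{988268}{24513} - \frac{637}{997} = \frac{969688415}{24439461}$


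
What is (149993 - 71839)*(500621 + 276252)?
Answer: 60715732442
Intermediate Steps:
(149993 - 71839)*(500621 + 276252) = 78154*776873 = 60715732442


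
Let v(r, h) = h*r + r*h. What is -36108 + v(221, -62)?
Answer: -63512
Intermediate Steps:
v(r, h) = 2*h*r (v(r, h) = h*r + h*r = 2*h*r)
-36108 + v(221, -62) = -36108 + 2*(-62)*221 = -36108 - 27404 = -63512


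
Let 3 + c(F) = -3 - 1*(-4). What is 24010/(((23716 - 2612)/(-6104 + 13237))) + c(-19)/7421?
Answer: 635472564861/78306392 ≈ 8115.2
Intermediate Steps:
c(F) = -2 (c(F) = -3 + (-3 - 1*(-4)) = -3 + (-3 + 4) = -3 + 1 = -2)
24010/(((23716 - 2612)/(-6104 + 13237))) + c(-19)/7421 = 24010/(((23716 - 2612)/(-6104 + 13237))) - 2/7421 = 24010/((21104/7133)) - 2*1/7421 = 24010/((21104*(1/7133))) - 2/7421 = 24010/(21104/7133) - 2/7421 = 24010*(7133/21104) - 2/7421 = 85631665/10552 - 2/7421 = 635472564861/78306392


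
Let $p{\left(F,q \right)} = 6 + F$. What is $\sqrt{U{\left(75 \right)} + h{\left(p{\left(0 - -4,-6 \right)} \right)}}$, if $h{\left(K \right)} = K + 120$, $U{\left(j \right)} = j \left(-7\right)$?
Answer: $i \sqrt{395} \approx 19.875 i$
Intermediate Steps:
$U{\left(j \right)} = - 7 j$
$h{\left(K \right)} = 120 + K$
$\sqrt{U{\left(75 \right)} + h{\left(p{\left(0 - -4,-6 \right)} \right)}} = \sqrt{\left(-7\right) 75 + \left(120 + \left(6 + \left(0 - -4\right)\right)\right)} = \sqrt{-525 + \left(120 + \left(6 + \left(0 + 4\right)\right)\right)} = \sqrt{-525 + \left(120 + \left(6 + 4\right)\right)} = \sqrt{-525 + \left(120 + 10\right)} = \sqrt{-525 + 130} = \sqrt{-395} = i \sqrt{395}$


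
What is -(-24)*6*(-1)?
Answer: -144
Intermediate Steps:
-(-24)*6*(-1) = -6*(-24)*(-1) = 144*(-1) = -144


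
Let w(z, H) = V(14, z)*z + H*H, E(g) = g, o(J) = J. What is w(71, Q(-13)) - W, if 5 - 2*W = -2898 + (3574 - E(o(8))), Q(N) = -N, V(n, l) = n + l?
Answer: 13071/2 ≈ 6535.5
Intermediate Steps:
V(n, l) = l + n
w(z, H) = H² + z*(14 + z) (w(z, H) = (z + 14)*z + H*H = (14 + z)*z + H² = z*(14 + z) + H² = H² + z*(14 + z))
W = -663/2 (W = 5/2 - (-2898 + (3574 - 1*8))/2 = 5/2 - (-2898 + (3574 - 8))/2 = 5/2 - (-2898 + 3566)/2 = 5/2 - ½*668 = 5/2 - 334 = -663/2 ≈ -331.50)
w(71, Q(-13)) - W = ((-1*(-13))² + 71*(14 + 71)) - 1*(-663/2) = (13² + 71*85) + 663/2 = (169 + 6035) + 663/2 = 6204 + 663/2 = 13071/2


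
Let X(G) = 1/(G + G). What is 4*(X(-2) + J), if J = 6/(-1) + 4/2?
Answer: -17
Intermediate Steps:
X(G) = 1/(2*G)
J = -4 (J = 6*(-1) + 4*(½) = -6 + 2 = -4)
4*(X(-2) + J) = 4*((½)/(-2) - 4) = 4*((½)*(-½) - 4) = 4*(-¼ - 4) = 4*(-17/4) = -17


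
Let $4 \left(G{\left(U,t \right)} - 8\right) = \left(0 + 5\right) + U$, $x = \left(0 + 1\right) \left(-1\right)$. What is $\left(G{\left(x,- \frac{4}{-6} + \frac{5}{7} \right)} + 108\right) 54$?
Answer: $6318$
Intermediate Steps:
$x = -1$ ($x = 1 \left(-1\right) = -1$)
$G{\left(U,t \right)} = \frac{37}{4} + \frac{U}{4}$ ($G{\left(U,t \right)} = 8 + \frac{\left(0 + 5\right) + U}{4} = 8 + \frac{5 + U}{4} = 8 + \left(\frac{5}{4} + \frac{U}{4}\right) = \frac{37}{4} + \frac{U}{4}$)
$\left(G{\left(x,- \frac{4}{-6} + \frac{5}{7} \right)} + 108\right) 54 = \left(\left(\frac{37}{4} + \frac{1}{4} \left(-1\right)\right) + 108\right) 54 = \left(\left(\frac{37}{4} - \frac{1}{4}\right) + 108\right) 54 = \left(9 + 108\right) 54 = 117 \cdot 54 = 6318$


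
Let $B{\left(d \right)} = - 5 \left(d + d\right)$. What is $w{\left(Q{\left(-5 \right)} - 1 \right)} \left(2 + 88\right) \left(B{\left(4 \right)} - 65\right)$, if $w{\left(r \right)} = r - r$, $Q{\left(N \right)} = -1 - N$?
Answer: $0$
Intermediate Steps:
$B{\left(d \right)} = - 10 d$ ($B{\left(d \right)} = - 5 \cdot 2 d = - 10 d$)
$w{\left(r \right)} = 0$
$w{\left(Q{\left(-5 \right)} - 1 \right)} \left(2 + 88\right) \left(B{\left(4 \right)} - 65\right) = 0 \left(2 + 88\right) \left(\left(-10\right) 4 - 65\right) = 0 \cdot 90 \left(-40 - 65\right) = 0 \cdot 90 \left(-105\right) = 0 \left(-9450\right) = 0$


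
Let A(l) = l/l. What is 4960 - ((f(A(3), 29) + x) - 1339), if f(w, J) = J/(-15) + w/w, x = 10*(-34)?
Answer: 99599/15 ≈ 6639.9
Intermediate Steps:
A(l) = 1
x = -340
f(w, J) = 1 - J/15 (f(w, J) = J*(-1/15) + 1 = -J/15 + 1 = 1 - J/15)
4960 - ((f(A(3), 29) + x) - 1339) = 4960 - (((1 - 1/15*29) - 340) - 1339) = 4960 - (((1 - 29/15) - 340) - 1339) = 4960 - ((-14/15 - 340) - 1339) = 4960 - (-5114/15 - 1339) = 4960 - 1*(-25199/15) = 4960 + 25199/15 = 99599/15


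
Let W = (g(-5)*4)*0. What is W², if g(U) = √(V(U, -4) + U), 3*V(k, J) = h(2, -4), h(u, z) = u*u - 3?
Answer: 0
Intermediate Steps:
h(u, z) = -3 + u² (h(u, z) = u² - 3 = -3 + u²)
V(k, J) = ⅓ (V(k, J) = (-3 + 2²)/3 = (-3 + 4)/3 = (⅓)*1 = ⅓)
g(U) = √(⅓ + U)
W = 0 (W = ((√(3 + 9*(-5))/3)*4)*0 = ((√(3 - 45)/3)*4)*0 = ((√(-42)/3)*4)*0 = (((I*√42)/3)*4)*0 = ((I*√42/3)*4)*0 = (4*I*√42/3)*0 = 0)
W² = 0² = 0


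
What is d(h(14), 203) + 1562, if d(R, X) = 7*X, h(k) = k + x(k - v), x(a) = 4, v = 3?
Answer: 2983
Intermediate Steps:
h(k) = 4 + k (h(k) = k + 4 = 4 + k)
d(h(14), 203) + 1562 = 7*203 + 1562 = 1421 + 1562 = 2983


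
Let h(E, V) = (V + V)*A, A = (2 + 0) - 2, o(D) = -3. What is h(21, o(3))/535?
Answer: 0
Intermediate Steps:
A = 0 (A = 2 - 2 = 0)
h(E, V) = 0 (h(E, V) = (V + V)*0 = (2*V)*0 = 0)
h(21, o(3))/535 = 0/535 = 0*(1/535) = 0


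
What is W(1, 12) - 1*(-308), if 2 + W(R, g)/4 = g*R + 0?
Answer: 348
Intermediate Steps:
W(R, g) = -8 + 4*R*g (W(R, g) = -8 + 4*(g*R + 0) = -8 + 4*(R*g + 0) = -8 + 4*(R*g) = -8 + 4*R*g)
W(1, 12) - 1*(-308) = (-8 + 4*1*12) - 1*(-308) = (-8 + 48) + 308 = 40 + 308 = 348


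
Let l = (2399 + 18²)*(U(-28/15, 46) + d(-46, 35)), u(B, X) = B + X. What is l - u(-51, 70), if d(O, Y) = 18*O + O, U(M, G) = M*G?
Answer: -39206039/15 ≈ -2.6137e+6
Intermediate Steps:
U(M, G) = G*M
d(O, Y) = 19*O
l = -39205754/15 (l = (2399 + 18²)*(46*(-28/15) + 19*(-46)) = (2399 + 324)*(46*(-28*1/15) - 874) = 2723*(46*(-28/15) - 874) = 2723*(-1288/15 - 874) = 2723*(-14398/15) = -39205754/15 ≈ -2.6137e+6)
l - u(-51, 70) = -39205754/15 - (-51 + 70) = -39205754/15 - 1*19 = -39205754/15 - 19 = -39206039/15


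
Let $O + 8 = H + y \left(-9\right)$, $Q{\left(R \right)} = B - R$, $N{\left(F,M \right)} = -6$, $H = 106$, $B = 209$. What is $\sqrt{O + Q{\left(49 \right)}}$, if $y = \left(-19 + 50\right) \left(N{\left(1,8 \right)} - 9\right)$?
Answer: $\sqrt{4443} \approx 66.656$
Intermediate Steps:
$y = -465$ ($y = \left(-19 + 50\right) \left(-6 - 9\right) = 31 \left(-15\right) = -465$)
$Q{\left(R \right)} = 209 - R$
$O = 4283$ ($O = -8 + \left(106 - -4185\right) = -8 + \left(106 + 4185\right) = -8 + 4291 = 4283$)
$\sqrt{O + Q{\left(49 \right)}} = \sqrt{4283 + \left(209 - 49\right)} = \sqrt{4283 + 160} = \sqrt{4443}$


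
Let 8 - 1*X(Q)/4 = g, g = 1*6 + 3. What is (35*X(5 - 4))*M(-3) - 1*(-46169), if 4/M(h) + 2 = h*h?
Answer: 46089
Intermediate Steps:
g = 9 (g = 6 + 3 = 9)
M(h) = 4/(-2 + h²) (M(h) = 4/(-2 + h*h) = 4/(-2 + h²))
X(Q) = -4 (X(Q) = 32 - 4*9 = 32 - 36 = -4)
(35*X(5 - 4))*M(-3) - 1*(-46169) = (35*(-4))*(4/(-2 + (-3)²)) - 1*(-46169) = -560/(-2 + 9) + 46169 = -560/7 + 46169 = -140*4/7 + 46169 = -80 + 46169 = 46089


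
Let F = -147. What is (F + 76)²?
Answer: 5041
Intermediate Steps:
(F + 76)² = (-147 + 76)² = (-71)² = 5041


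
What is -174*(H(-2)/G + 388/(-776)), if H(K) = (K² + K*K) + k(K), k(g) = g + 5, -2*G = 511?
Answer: 48285/511 ≈ 94.491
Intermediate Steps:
G = -511/2 (G = -½*511 = -511/2 ≈ -255.50)
k(g) = 5 + g
H(K) = 5 + K + 2*K² (H(K) = (K² + K*K) + (5 + K) = (K² + K²) + (5 + K) = 2*K² + (5 + K) = 5 + K + 2*K²)
-174*(H(-2)/G + 388/(-776)) = -174*((5 - 2 + 2*(-2)²)/(-511/2) + 388/(-776)) = -174*((5 - 2 + 2*4)*(-2/511) + 388*(-1/776)) = -174*((5 - 2 + 8)*(-2/511) - ½) = -174*(11*(-2/511) - ½) = -174*(-22/511 - ½) = -174*(-555/1022) = 48285/511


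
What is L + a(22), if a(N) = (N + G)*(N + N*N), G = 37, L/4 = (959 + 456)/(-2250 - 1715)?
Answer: 23673090/793 ≈ 29853.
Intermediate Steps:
L = -1132/793 (L = 4*((959 + 456)/(-2250 - 1715)) = 4*(1415/(-3965)) = 4*(1415*(-1/3965)) = 4*(-283/793) = -1132/793 ≈ -1.4275)
a(N) = (37 + N)*(N + N**2) (a(N) = (N + 37)*(N + N*N) = (37 + N)*(N + N**2))
L + a(22) = -1132/793 + 22*(37 + 22**2 + 38*22) = -1132/793 + 22*(37 + 484 + 836) = -1132/793 + 22*1357 = -1132/793 + 29854 = 23673090/793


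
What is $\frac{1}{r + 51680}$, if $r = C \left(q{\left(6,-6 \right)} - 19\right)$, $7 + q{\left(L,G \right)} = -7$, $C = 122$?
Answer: $\frac{1}{47654} \approx 2.0985 \cdot 10^{-5}$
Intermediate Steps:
$q{\left(L,G \right)} = -14$ ($q{\left(L,G \right)} = -7 - 7 = -14$)
$r = -4026$ ($r = 122 \left(-14 - 19\right) = 122 \left(-33\right) = -4026$)
$\frac{1}{r + 51680} = \frac{1}{-4026 + 51680} = \frac{1}{47654}$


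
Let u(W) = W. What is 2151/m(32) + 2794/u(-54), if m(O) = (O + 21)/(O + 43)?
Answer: 4281734/1431 ≈ 2992.1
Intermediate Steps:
m(O) = (21 + O)/(43 + O)
2151/m(32) + 2794/u(-54) = 2151/(((21 + 32)/(43 + 32))) + 2794/(-54) = 2151/((53/75)) + 2794*(-1/54) = 2151/(((1/75)*53)) - 1397/27 = 2151/(53/75) - 1397/27 = 2151*(75/53) - 1397/27 = 161325/53 - 1397/27 = 4281734/1431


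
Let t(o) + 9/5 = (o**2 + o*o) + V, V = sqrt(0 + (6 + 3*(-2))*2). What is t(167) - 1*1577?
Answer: 270996/5 ≈ 54199.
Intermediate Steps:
V = 0 (V = sqrt(0 + (6 - 6)*2) = sqrt(0 + 0*2) = sqrt(0 + 0) = sqrt(0) = 0)
t(o) = -9/5 + 2*o**2 (t(o) = -9/5 + ((o**2 + o*o) + 0) = -9/5 + ((o**2 + o**2) + 0) = -9/5 + (2*o**2 + 0) = -9/5 + 2*o**2)
t(167) - 1*1577 = (-9/5 + 2*167**2) - 1*1577 = (-9/5 + 2*27889) - 1577 = (-9/5 + 55778) - 1577 = 278881/5 - 1577 = 270996/5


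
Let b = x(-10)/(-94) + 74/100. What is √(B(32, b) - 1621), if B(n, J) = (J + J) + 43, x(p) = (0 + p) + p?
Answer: I*√87039817/235 ≈ 39.7*I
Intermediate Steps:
x(p) = 2*p (x(p) = p + p = 2*p)
b = 2239/2350 (b = (2*(-10))/(-94) + 74/100 = -20*(-1/94) + 74*(1/100) = 10/47 + 37/50 = 2239/2350 ≈ 0.95277)
B(n, J) = 43 + 2*J (B(n, J) = 2*J + 43 = 43 + 2*J)
√(B(32, b) - 1621) = √((43 + 2*(2239/2350)) - 1621) = √((43 + 2239/1175) - 1621) = √(52764/1175 - 1621) = √(-1851911/1175) = I*√87039817/235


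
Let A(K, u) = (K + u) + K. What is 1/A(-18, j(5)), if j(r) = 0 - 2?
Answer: -1/38 ≈ -0.026316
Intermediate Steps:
j(r) = -2
A(K, u) = u + 2*K
1/A(-18, j(5)) = 1/(-2 + 2*(-18)) = 1/(-2 - 36) = 1/(-38) = -1/38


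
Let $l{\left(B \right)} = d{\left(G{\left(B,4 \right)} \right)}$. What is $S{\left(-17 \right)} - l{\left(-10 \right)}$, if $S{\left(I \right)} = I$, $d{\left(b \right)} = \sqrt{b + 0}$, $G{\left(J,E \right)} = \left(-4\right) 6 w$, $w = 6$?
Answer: $-17 - 12 i \approx -17.0 - 12.0 i$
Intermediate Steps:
$G{\left(J,E \right)} = -144$ ($G{\left(J,E \right)} = \left(-4\right) 6 \cdot 6 = \left(-24\right) 6 = -144$)
$d{\left(b \right)} = \sqrt{b}$
$l{\left(B \right)} = 12 i$ ($l{\left(B \right)} = \sqrt{-144} = 12 i$)
$S{\left(-17 \right)} - l{\left(-10 \right)} = -17 - 12 i$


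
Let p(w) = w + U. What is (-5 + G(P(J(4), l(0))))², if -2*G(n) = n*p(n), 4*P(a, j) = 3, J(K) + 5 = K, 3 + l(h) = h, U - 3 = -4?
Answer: 24649/1024 ≈ 24.071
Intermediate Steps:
U = -1 (U = 3 - 4 = -1)
l(h) = -3 + h
J(K) = -5 + K
P(a, j) = ¾ (P(a, j) = (¼)*3 = ¾)
p(w) = -1 + w (p(w) = w - 1 = -1 + w)
G(n) = -n*(-1 + n)/2
(-5 + G(P(J(4), l(0))))² = (-5 + (½)*(¾)*(1 - 1*¾))² = (-5 + (½)*(¾)*(1 - ¾))² = (-5 + (½)*(¾)*(¼))² = (-5 + 3/32)² = (-157/32)² = 24649/1024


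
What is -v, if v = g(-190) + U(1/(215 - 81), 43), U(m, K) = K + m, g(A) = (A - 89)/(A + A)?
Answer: -1113663/25460 ≈ -43.742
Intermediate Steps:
g(A) = (-89 + A)/(2*A) (g(A) = (-89 + A)/((2*A)) = (-89 + A)*(1/(2*A)) = (-89 + A)/(2*A))
v = 1113663/25460 (v = (1/2)*(-89 - 190)/(-190) + (43 + 1/(215 - 81)) = (1/2)*(-1/190)*(-279) + (43 + 1/134) = 279/380 + (43 + 1/134) = 279/380 + 5763/134 = 1113663/25460 ≈ 43.742)
-v = -1*1113663/25460 = -1113663/25460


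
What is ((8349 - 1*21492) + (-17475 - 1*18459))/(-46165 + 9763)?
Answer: 16359/12134 ≈ 1.3482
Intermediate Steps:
((8349 - 1*21492) + (-17475 - 1*18459))/(-46165 + 9763) = ((8349 - 21492) + (-17475 - 18459))/(-36402) = (-13143 - 35934)*(-1/36402) = -49077*(-1/36402) = 16359/12134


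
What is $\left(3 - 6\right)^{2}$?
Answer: $9$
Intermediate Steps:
$\left(3 - 6\right)^{2} = \left(-3\right)^{2} = 9$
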